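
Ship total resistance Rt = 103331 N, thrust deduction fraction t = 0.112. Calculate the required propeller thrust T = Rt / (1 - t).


Formula: T = Rt / (1 - t)
Step 1 — (1 - t) = 1 - 0.112 = 0.888
Step 2 — T = 103331 / 0.888 ≈ 116360 N (5 s.f.)

116360 N


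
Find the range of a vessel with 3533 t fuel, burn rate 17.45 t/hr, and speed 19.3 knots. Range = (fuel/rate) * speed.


Formula: endurance = fuel / rate; range = endurance * speed
Step 1 — endurance = 3533 / 17.45 = 202.4642 hours
Step 2 — range = 202.4642 * 19.3 ≈ 3907.6 nautical miles (5 s.f.)

3907.6 NM


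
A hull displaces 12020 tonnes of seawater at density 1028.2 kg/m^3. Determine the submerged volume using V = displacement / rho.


Formula: V = mass / rho
Step 1 — convert tonnes to kg: 12020 t * 1000 = 12020000 kg
Step 2 — V = 12020000 / 1028.2 ≈ 11690 m^3 (5 s.f.)

11690 m^3


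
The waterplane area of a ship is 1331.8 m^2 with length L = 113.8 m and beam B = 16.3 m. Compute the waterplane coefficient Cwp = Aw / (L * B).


Formula: Cwp = Aw / (L * B)
Step 1 — L * B = 113.8 * 16.3 = 1854.94 m^2
Step 2 — Cwp = 1331.8 / 1854.94 ≈ 0.71797 (5 s.f.)

0.71797


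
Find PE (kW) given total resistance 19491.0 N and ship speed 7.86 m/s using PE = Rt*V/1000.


Formula: PE = Rt * V / 1000 (kW)
Step 1 — PE (W) = 19491.0 * 7.86 = 153199.26 W
Step 2 — PE (kW) = 153199.26 / 1000 ≈ 153.20 kW (5 s.f.)

153.20 kW


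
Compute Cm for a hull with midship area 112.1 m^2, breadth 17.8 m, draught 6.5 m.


Formula: Cm = Am / (B * T)
Step 1 — B * T = 17.8 * 6.5 = 115.7 m^2
Step 2 — Cm = 112.1 / 115.7 ≈ 0.96889 (5 s.f.)

0.96889


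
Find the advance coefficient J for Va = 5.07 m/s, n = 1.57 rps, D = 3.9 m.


Formula: J = Va / (n * D)
Step 1 — n * D = 1.57 * 3.9 = 6.123
Step 2 — J = 5.07 / 6.123 ≈ 0.82803 (5 s.f.)

0.82803


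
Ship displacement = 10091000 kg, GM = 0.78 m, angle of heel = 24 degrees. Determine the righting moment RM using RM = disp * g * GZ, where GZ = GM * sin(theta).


Formula: GZ = GM * sin(theta); RM = disp * g * GZ
Step 1 — GZ = 0.78 * sin(24°) = 0.78 * 0.406737 = 0.317255 m
Step 2 — RM = 10091000 * 9.81 * 0.317255 ≈ 31406000 N·m (5 s.f.)

31406000 N·m


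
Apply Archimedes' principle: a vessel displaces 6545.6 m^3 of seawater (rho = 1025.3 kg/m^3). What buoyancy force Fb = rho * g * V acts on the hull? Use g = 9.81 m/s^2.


Formula: Fb = rho * g * V
Substituting: Fb = 1025.3 * 9.81 * 6545.6
Intermediate: 1025.3 * 9.81 = 10058.193
Result: Fb = 10058.193 * 6545.6 ≈ 65837000 N (5 s.f.)

65837000 N


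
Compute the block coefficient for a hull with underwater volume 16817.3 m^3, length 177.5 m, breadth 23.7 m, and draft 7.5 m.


Formula: Cb = V / (L * B * T)
Step 1 — L * B * T = 177.5 * 23.7 * 7.5 = 31550.625 m^3
Step 2 — Cb = 16817.3 / 31550.625 ≈ 0.53303 (5 s.f.)

0.53303


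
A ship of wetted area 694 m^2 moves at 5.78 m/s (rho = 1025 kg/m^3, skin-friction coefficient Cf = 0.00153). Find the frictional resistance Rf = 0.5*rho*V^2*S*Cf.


Formula: Rf = 0.5 * rho * V^2 * S * Cf
Step 1 — V^2 = 5.78^2 = 33.4084
Step 2 — 0.5 * rho * V^2 = 0.5 * 1025 * 33.4084 = 17121.805
Step 3 — Rf = 17121.805 * 694 * 0.00153 ≈ 18180 N (5 s.f.)

18180 N


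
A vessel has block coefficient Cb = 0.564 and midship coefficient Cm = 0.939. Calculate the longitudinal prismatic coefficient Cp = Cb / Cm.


Formula: Cp = Cb / Cm
Substituting: Cp = 0.564 / 0.939
Result: Cp ≈ 0.60064 (5 s.f.)

0.60064


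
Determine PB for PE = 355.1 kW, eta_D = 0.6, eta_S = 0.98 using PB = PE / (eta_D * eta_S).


Formula: PB = PE / (eta_D * eta_S)
Step 1 — combined efficiency = eta_D * eta_S = 0.6 * 0.98 = 0.588
Step 2 — PB = 355.1 / 0.588 ≈ 603.91 kW (5 s.f.)

603.91 kW


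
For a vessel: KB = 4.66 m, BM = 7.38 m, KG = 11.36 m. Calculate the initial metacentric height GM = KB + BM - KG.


Formula: GM = KB + BM - KG
Step 1 — KM = KB + BM = 4.66 + 7.38 = 12.04 m
Step 2 — GM = KM - KG = 12.04 - 11.36 = 0.68 m

0.68 m


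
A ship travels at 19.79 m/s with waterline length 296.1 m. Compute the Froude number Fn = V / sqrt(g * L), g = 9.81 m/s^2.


Formula: Fn = V / sqrt(g * L)
Step 1 — g * L = 9.81 * 296.1 = 2904.741
Step 2 — sqrt(g * L) = sqrt(2904.741) = 53.895649
Step 3 — Fn = 19.79 / 53.895649 ≈ 0.36719 (5 s.f.)

0.36719


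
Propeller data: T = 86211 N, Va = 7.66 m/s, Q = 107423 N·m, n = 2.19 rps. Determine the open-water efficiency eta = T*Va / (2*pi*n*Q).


Formula: eta = T * Va / (2 * pi * n * Q)
Step 1 — numerator = T * Va = 86211 * 7.66 = 660376.26
Step 2 — 2 * pi * n = 2 * pi * 2.19 = 13.760176
Step 3 — denominator = 13.760176 * 107423 = 1478159.39
Step 4 — eta = 660376.26 / 1478159.39 ≈ 0.44676 (5 s.f.)

0.44676


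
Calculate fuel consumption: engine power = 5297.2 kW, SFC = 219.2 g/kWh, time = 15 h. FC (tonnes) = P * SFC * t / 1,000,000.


Formula: FC (tonnes) = P * SFC * t / 1,000,000
Step 1 — P * SFC * t = 5297.2 * 219.2 * 15 = 17417193.6 g
Step 2 — FC (tonnes) = 17417193.6 / 1,000,000 ≈ 17.417 tonnes (5 s.f.)

17.417 tonnes


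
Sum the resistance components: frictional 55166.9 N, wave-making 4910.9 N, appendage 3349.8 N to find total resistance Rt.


Formula: Rt = Rf + Rw + Ra
Substituting: Rt = 55166.9 + 4910.9 + 3349.8
Result: Rt = 63427.6 N

63427.6 N


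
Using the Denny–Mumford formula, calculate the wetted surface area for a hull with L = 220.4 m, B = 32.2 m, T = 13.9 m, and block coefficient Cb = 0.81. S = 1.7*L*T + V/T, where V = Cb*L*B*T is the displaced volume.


Formula: S = 1.7*L*T + V/T with V = Cb*L*B*T, i.e. S = L * (1.7*T + Cb*B)
Step 1 — 1.7*T = 1.7 * 13.9 = 23.63 m
Step 2 — Cb*B = 0.81 * 32.2 = 26.082 m
Step 3 — 1.7*T + Cb*B = 23.63 + 26.082 = 49.712 m
Step 4 — S = 220.4 * 49.712 ≈ 10957 m^2 (5 s.f.)

10957 m^2


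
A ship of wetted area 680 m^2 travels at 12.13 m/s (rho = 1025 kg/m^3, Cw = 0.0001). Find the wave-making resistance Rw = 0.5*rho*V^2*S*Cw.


Formula: Rw = 0.5 * rho * V^2 * S * Cw
Step 1 — V^2 = 12.13^2 = 147.1369
Step 2 — 0.5 * rho * V^2 = 0.5 * 1025 * 147.1369 = 75407.66125
Step 3 — Rw = 75407.66125 * 680 * 0.0001 ≈ 5127.7 N (5 s.f.)

5127.7 N


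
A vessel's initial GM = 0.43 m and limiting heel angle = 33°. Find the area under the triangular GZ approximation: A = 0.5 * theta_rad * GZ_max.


Formula: GZ_max = GM * sin(theta); Area = 0.5 * theta_rad * GZ_max
Step 1 — GZ_max = 0.43 * sin(33°) = 0.43 * 0.544639 = 0.234195 m
Step 2 — theta_rad = 33 * pi/180 = 0.575959 rad
Step 3 — Area = 0.5 * 0.575959 * 0.234195 ≈ 0.067443 m·rad (5 s.f.)

0.067443 m·rad


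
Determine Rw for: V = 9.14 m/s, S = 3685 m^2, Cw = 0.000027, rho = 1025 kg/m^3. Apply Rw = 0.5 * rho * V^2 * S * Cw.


Formula: Rw = 0.5 * rho * V^2 * S * Cw
Step 1 — V^2 = 9.14^2 = 83.5396
Step 2 — 0.5 * rho * V^2 = 0.5 * 1025 * 83.5396 = 42814.045
Step 3 — Rw = 42814.045 * 3685 * 0.000027 ≈ 4259.8 N (5 s.f.)

4259.8 N


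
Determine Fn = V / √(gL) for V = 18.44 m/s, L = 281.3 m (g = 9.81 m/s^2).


Formula: Fn = V / sqrt(g * L)
Step 1 — g * L = 9.81 * 281.3 = 2759.553
Step 2 — sqrt(g * L) = sqrt(2759.553) = 52.531448
Step 3 — Fn = 18.44 / 52.531448 ≈ 0.35103 (5 s.f.)

0.35103


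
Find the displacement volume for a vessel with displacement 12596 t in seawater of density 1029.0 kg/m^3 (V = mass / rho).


Formula: V = mass / rho
Step 1 — convert tonnes to kg: 12596 t * 1000 = 12596000 kg
Step 2 — V = 12596000 / 1029.0 ≈ 12241 m^3 (5 s.f.)

12241 m^3


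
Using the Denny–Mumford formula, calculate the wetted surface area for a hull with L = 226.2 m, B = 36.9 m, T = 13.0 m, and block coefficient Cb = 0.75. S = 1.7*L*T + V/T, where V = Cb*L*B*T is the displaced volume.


Formula: S = 1.7*L*T + V/T with V = Cb*L*B*T, i.e. S = L * (1.7*T + Cb*B)
Step 1 — 1.7*T = 1.7 * 13.0 = 22.1 m
Step 2 — Cb*B = 0.75 * 36.9 = 27.675 m
Step 3 — 1.7*T + Cb*B = 22.1 + 27.675 = 49.775 m
Step 4 — S = 226.2 * 49.775 ≈ 11259 m^2 (5 s.f.)

11259 m^2


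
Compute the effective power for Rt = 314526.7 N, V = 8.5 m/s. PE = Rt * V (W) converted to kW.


Formula: PE = Rt * V / 1000 (kW)
Step 1 — PE (W) = 314526.7 * 8.5 = 2673476.95 W
Step 2 — PE (kW) = 2673476.95 / 1000 ≈ 2673.5 kW (5 s.f.)

2673.5 kW


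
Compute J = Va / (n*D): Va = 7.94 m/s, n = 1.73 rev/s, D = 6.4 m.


Formula: J = Va / (n * D)
Step 1 — n * D = 1.73 * 6.4 = 11.072
Step 2 — J = 7.94 / 11.072 ≈ 0.71712 (5 s.f.)

0.71712


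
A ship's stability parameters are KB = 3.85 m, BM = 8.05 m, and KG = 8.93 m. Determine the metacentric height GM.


Formula: GM = KB + BM - KG
Step 1 — KM = KB + BM = 3.85 + 8.05 = 11.9 m
Step 2 — GM = KM - KG = 11.9 - 8.93 = 2.97 m

2.97 m


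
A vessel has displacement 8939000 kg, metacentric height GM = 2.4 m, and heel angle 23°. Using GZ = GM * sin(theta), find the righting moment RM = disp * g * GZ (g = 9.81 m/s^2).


Formula: GZ = GM * sin(theta); RM = disp * g * GZ
Step 1 — GZ = 2.4 * sin(23°) = 2.4 * 0.390731 = 0.937754 m
Step 2 — RM = 8939000 * 9.81 * 0.937754 ≈ 82233000 N·m (5 s.f.)

82233000 N·m


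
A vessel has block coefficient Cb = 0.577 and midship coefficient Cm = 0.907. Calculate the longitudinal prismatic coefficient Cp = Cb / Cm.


Formula: Cp = Cb / Cm
Substituting: Cp = 0.577 / 0.907
Result: Cp ≈ 0.63616 (5 s.f.)

0.63616


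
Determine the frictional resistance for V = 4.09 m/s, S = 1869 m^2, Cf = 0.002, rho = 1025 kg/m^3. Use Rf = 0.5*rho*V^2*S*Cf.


Formula: Rf = 0.5 * rho * V^2 * S * Cf
Step 1 — V^2 = 4.09^2 = 16.7281
Step 2 — 0.5 * rho * V^2 = 0.5 * 1025 * 16.7281 = 8573.15125
Step 3 — Rf = 8573.15125 * 1869 * 0.002 ≈ 32046 N (5 s.f.)

32046 N


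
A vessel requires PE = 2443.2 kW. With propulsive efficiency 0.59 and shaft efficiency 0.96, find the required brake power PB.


Formula: PB = PE / (eta_D * eta_S)
Step 1 — combined efficiency = eta_D * eta_S = 0.59 * 0.96 = 0.5664
Step 2 — PB = 2443.2 / 0.5664 ≈ 4313.6 kW (5 s.f.)

4313.6 kW


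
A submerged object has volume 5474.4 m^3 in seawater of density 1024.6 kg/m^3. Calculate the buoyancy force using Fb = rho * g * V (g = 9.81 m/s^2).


Formula: Fb = rho * g * V
Substituting: Fb = 1024.6 * 9.81 * 5474.4
Intermediate: 1024.6 * 9.81 = 10051.326
Result: Fb = 10051.326 * 5474.4 ≈ 55025000 N (5 s.f.)

55025000 N


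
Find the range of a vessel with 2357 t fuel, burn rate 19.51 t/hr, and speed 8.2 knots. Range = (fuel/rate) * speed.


Formula: endurance = fuel / rate; range = endurance * speed
Step 1 — endurance = 2357 / 19.51 = 120.8098 hours
Step 2 — range = 120.8098 * 8.2 ≈ 990.64 nautical miles (5 s.f.)

990.64 NM


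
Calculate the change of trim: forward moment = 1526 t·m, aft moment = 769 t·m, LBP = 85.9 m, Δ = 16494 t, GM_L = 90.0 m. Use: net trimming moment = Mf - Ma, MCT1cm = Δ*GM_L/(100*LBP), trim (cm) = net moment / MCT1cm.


Formula: net trimming moment = Mf - Ma; MCT1cm = Δ*GM_L/(100*LBP); trim = net moment / MCT1cm
Step 1 — net trimming moment = 1526 - 769 = 757 t·m
Step 2 — MCT1cm = 16494 * 90.0 / (100 * 85.9) = 172.8126 t·m/cm
Step 3 — trim = 757 / 172.8126 ≈ 4.3805 cm (5 s.f.)

4.3805 cm


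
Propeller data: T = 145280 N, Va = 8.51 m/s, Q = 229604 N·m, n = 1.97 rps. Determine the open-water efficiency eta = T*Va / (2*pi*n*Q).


Formula: eta = T * Va / (2 * pi * n * Q)
Step 1 — numerator = T * Va = 145280 * 8.51 = 1236332.8
Step 2 — 2 * pi * n = 2 * pi * 1.97 = 12.377875
Step 3 — denominator = 12.377875 * 229604 = 2842009.61
Step 4 — eta = 1236332.8 / 2842009.61 ≈ 0.43502 (5 s.f.)

0.43502


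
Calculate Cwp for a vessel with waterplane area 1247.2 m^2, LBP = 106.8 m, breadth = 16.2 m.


Formula: Cwp = Aw / (L * B)
Step 1 — L * B = 106.8 * 16.2 = 1730.16 m^2
Step 2 — Cwp = 1247.2 / 1730.16 ≈ 0.72086 (5 s.f.)

0.72086


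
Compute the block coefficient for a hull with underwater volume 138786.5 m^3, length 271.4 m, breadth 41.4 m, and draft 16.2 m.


Formula: Cb = V / (L * B * T)
Step 1 — L * B * T = 271.4 * 41.4 * 16.2 = 182022.552 m^3
Step 2 — Cb = 138786.5 / 182022.552 ≈ 0.76247 (5 s.f.)

0.76247


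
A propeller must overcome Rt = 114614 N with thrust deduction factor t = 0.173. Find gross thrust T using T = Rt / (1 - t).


Formula: T = Rt / (1 - t)
Step 1 — (1 - t) = 1 - 0.173 = 0.827
Step 2 — T = 114614 / 0.827 ≈ 138590 N (5 s.f.)

138590 N


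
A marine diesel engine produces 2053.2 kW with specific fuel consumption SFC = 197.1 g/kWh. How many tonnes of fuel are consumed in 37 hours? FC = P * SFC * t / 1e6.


Formula: FC (tonnes) = P * SFC * t / 1,000,000
Step 1 — P * SFC * t = 2053.2 * 197.1 * 37 = 14973371.64 g
Step 2 — FC (tonnes) = 14973371.64 / 1,000,000 ≈ 14.973 tonnes (5 s.f.)

14.973 tonnes


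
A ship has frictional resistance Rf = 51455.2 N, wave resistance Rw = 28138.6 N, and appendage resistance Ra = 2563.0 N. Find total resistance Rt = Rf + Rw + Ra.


Formula: Rt = Rf + Rw + Ra
Substituting: Rt = 51455.2 + 28138.6 + 2563.0
Result: Rt = 82156.8 N

82156.8 N


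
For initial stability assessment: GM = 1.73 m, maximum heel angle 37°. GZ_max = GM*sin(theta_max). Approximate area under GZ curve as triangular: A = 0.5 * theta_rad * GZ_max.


Formula: GZ_max = GM * sin(theta); Area = 0.5 * theta_rad * GZ_max
Step 1 — GZ_max = 1.73 * sin(37°) = 1.73 * 0.601815 = 1.04114 m
Step 2 — theta_rad = 37 * pi/180 = 0.645772 rad
Step 3 — Area = 0.5 * 0.645772 * 1.04114 ≈ 0.33617 m·rad (5 s.f.)

0.33617 m·rad


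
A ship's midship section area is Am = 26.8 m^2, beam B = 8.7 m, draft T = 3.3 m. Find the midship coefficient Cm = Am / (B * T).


Formula: Cm = Am / (B * T)
Step 1 — B * T = 8.7 * 3.3 = 28.71 m^2
Step 2 — Cm = 26.8 / 28.71 ≈ 0.93347 (5 s.f.)

0.93347


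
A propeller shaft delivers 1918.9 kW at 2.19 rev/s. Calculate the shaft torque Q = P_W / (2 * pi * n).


Formula: Q = P_W / (2 * pi * n)
Step 1 — P_W = 1918.9 kW * 1000 = 1918900.0 W
Step 2 — 2 * pi * n = 2 * pi * 2.19 = 13.760176
Step 3 — Q = 1918900.0 / 13.760176 ≈ 139450 N·m (5 s.f.)

139450 N·m


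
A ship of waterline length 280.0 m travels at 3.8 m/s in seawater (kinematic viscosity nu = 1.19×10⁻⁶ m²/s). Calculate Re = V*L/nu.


Formula: Re = V * L / nu
Step 1 — V * L = 3.8 * 280.0 = 1064.0 m^2/s
Step 2 — Re = 1064.0 / 1.19e-6 = 8.94e+08

8.94e+08


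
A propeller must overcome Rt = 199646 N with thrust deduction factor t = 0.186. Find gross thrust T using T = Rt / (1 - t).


Formula: T = Rt / (1 - t)
Step 1 — (1 - t) = 1 - 0.186 = 0.814
Step 2 — T = 199646 / 0.814 ≈ 245270 N (5 s.f.)

245270 N


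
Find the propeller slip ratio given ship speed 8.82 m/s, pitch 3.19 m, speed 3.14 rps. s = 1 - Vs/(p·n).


Formula: s = 1 - Vs / (p * n)
Step 1 — p * n = 3.19 * 3.14 = 10.0166
Step 2 — Vs / (p*n) = 8.82 / 10.0166 = 0.880538 (6 d.p.)
Step 3 — s = 1 - 0.880538 = 0.119462

0.119462


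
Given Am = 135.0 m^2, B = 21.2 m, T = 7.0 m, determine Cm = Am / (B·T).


Formula: Cm = Am / (B * T)
Step 1 — B * T = 21.2 * 7.0 = 148.4 m^2
Step 2 — Cm = 135.0 / 148.4 ≈ 0.90970 (5 s.f.)

0.90970


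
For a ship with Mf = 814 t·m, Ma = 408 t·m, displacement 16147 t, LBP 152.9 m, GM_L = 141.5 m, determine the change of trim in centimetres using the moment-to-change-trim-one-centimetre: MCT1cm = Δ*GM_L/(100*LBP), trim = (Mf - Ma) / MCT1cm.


Formula: net trimming moment = Mf - Ma; MCT1cm = Δ*GM_L/(100*LBP); trim = net moment / MCT1cm
Step 1 — net trimming moment = 814 - 408 = 406 t·m
Step 2 — MCT1cm = 16147 * 141.5 / (100 * 152.9) = 149.431 t·m/cm
Step 3 — trim = 406 / 149.431 ≈ 2.7170 cm (5 s.f.)

2.7170 cm


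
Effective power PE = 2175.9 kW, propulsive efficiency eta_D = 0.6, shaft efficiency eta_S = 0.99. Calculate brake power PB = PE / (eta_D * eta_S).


Formula: PB = PE / (eta_D * eta_S)
Step 1 — combined efficiency = eta_D * eta_S = 0.6 * 0.99 = 0.594
Step 2 — PB = 2175.9 / 0.594 ≈ 3663.1 kW (5 s.f.)

3663.1 kW


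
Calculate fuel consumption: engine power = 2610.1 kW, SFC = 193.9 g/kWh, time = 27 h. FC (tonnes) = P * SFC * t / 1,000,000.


Formula: FC (tonnes) = P * SFC * t / 1,000,000
Step 1 — P * SFC * t = 2610.1 * 193.9 * 27 = 13664656.53 g
Step 2 — FC (tonnes) = 13664656.53 / 1,000,000 ≈ 13.665 tonnes (5 s.f.)

13.665 tonnes


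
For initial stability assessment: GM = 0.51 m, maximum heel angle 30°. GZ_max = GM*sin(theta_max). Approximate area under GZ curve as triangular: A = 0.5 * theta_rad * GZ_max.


Formula: GZ_max = GM * sin(theta); Area = 0.5 * theta_rad * GZ_max
Step 1 — GZ_max = 0.51 * sin(30°) = 0.51 * 0.5 = 0.255 m
Step 2 — theta_rad = 30 * pi/180 = 0.523599 rad
Step 3 — Area = 0.5 * 0.523599 * 0.255 ≈ 0.066759 m·rad (5 s.f.)

0.066759 m·rad


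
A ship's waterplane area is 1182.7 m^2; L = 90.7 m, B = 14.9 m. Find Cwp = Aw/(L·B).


Formula: Cwp = Aw / (L * B)
Step 1 — L * B = 90.7 * 14.9 = 1351.43 m^2
Step 2 — Cwp = 1182.7 / 1351.43 ≈ 0.87515 (5 s.f.)

0.87515


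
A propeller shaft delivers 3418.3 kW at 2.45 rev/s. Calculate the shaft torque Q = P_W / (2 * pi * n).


Formula: Q = P_W / (2 * pi * n)
Step 1 — P_W = 3418.3 kW * 1000 = 3418300.0 W
Step 2 — 2 * pi * n = 2 * pi * 2.45 = 15.393804
Step 3 — Q = 3418300.0 / 15.393804 ≈ 222060 N·m (5 s.f.)

222060 N·m


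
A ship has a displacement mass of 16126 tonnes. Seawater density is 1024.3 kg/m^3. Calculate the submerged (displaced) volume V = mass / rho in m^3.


Formula: V = mass / rho
Step 1 — convert tonnes to kg: 16126 t * 1000 = 16126000 kg
Step 2 — V = 16126000 / 1024.3 ≈ 15743 m^3 (5 s.f.)

15743 m^3


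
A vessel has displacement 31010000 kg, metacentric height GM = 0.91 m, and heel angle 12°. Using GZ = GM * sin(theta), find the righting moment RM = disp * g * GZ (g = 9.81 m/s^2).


Formula: GZ = GM * sin(theta); RM = disp * g * GZ
Step 1 — GZ = 0.91 * sin(12°) = 0.91 * 0.207912 = 0.1892 m
Step 2 — RM = 31010000 * 9.81 * 0.1892 ≈ 57556000 N·m (5 s.f.)

57556000 N·m


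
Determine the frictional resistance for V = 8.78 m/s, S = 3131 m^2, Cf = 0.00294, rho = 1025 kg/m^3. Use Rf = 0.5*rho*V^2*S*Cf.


Formula: Rf = 0.5 * rho * V^2 * S * Cf
Step 1 — V^2 = 8.78^2 = 77.0884
Step 2 — 0.5 * rho * V^2 = 0.5 * 1025 * 77.0884 = 39507.805
Step 3 — Rf = 39507.805 * 3131 * 0.00294 ≈ 363670 N (5 s.f.)

363670 N


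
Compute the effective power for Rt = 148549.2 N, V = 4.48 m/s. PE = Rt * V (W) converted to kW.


Formula: PE = Rt * V / 1000 (kW)
Step 1 — PE (W) = 148549.2 * 4.48 = 665500.416 W
Step 2 — PE (kW) = 665500.416 / 1000 ≈ 665.50 kW (5 s.f.)

665.50 kW


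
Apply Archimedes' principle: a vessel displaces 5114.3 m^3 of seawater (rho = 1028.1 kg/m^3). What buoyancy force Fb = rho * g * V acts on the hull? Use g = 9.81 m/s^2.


Formula: Fb = rho * g * V
Substituting: Fb = 1028.1 * 9.81 * 5114.3
Intermediate: 1028.1 * 9.81 = 10085.661
Result: Fb = 10085.661 * 5114.3 ≈ 51581000 N (5 s.f.)

51581000 N


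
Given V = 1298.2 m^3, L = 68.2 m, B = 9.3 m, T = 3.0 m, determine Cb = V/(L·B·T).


Formula: Cb = V / (L * B * T)
Step 1 — L * B * T = 68.2 * 9.3 * 3.0 = 1902.78 m^3
Step 2 — Cb = 1298.2 / 1902.78 ≈ 0.68226 (5 s.f.)

0.68226


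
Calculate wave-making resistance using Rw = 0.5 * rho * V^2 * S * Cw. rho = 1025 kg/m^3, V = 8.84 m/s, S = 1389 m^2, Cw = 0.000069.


Formula: Rw = 0.5 * rho * V^2 * S * Cw
Step 1 — V^2 = 8.84^2 = 78.1456
Step 2 — 0.5 * rho * V^2 = 0.5 * 1025 * 78.1456 = 40049.62
Step 3 — Rw = 40049.62 * 1389 * 0.000069 ≈ 3838.4 N (5 s.f.)

3838.4 N


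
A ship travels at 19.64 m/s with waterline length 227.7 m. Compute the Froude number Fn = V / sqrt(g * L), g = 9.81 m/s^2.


Formula: Fn = V / sqrt(g * L)
Step 1 — g * L = 9.81 * 227.7 = 2233.737
Step 2 — sqrt(g * L) = sqrt(2233.737) = 47.262427
Step 3 — Fn = 19.64 / 47.262427 ≈ 0.41555 (5 s.f.)

0.41555


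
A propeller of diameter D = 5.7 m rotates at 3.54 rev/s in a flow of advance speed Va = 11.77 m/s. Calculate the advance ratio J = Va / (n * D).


Formula: J = Va / (n * D)
Step 1 — n * D = 3.54 * 5.7 = 20.178
Step 2 — J = 11.77 / 20.178 ≈ 0.58331 (5 s.f.)

0.58331


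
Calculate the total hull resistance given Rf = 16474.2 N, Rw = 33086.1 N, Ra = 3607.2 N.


Formula: Rt = Rf + Rw + Ra
Substituting: Rt = 16474.2 + 33086.1 + 3607.2
Result: Rt = 53167.5 N

53167.5 N


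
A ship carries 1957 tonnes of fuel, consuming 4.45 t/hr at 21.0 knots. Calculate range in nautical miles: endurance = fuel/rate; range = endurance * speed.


Formula: endurance = fuel / rate; range = endurance * speed
Step 1 — endurance = 1957 / 4.45 = 439.7753 hours
Step 2 — range = 439.7753 * 21.0 ≈ 9235.3 nautical miles (5 s.f.)

9235.3 NM


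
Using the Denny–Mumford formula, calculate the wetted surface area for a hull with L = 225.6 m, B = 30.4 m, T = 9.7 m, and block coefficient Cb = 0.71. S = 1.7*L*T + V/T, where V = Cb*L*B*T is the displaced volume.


Formula: S = 1.7*L*T + V/T with V = Cb*L*B*T, i.e. S = L * (1.7*T + Cb*B)
Step 1 — 1.7*T = 1.7 * 9.7 = 16.49 m
Step 2 — Cb*B = 0.71 * 30.4 = 21.584 m
Step 3 — 1.7*T + Cb*B = 16.49 + 21.584 = 38.074 m
Step 4 — S = 225.6 * 38.074 ≈ 8589.5 m^2 (5 s.f.)

8589.5 m^2


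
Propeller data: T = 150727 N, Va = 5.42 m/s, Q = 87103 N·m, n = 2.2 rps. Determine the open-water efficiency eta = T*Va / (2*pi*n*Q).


Formula: eta = T * Va / (2 * pi * n * Q)
Step 1 — numerator = T * Va = 150727 * 5.42 = 816940.34
Step 2 — 2 * pi * n = 2 * pi * 2.2 = 13.823008
Step 3 — denominator = 13.823008 * 87103 = 1204025.47
Step 4 — eta = 816940.34 / 1204025.47 ≈ 0.67851 (5 s.f.)

0.67851


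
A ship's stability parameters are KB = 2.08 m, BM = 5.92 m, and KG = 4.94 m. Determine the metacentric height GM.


Formula: GM = KB + BM - KG
Step 1 — KM = KB + BM = 2.08 + 5.92 = 8.0 m
Step 2 — GM = KM - KG = 8.0 - 4.94 = 3.06 m

3.06 m


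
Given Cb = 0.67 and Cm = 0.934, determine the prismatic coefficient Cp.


Formula: Cp = Cb / Cm
Substituting: Cp = 0.67 / 0.934
Result: Cp ≈ 0.71734 (5 s.f.)

0.71734


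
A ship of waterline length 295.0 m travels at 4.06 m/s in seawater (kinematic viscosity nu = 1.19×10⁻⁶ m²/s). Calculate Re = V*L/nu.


Formula: Re = V * L / nu
Step 1 — V * L = 4.06 * 295.0 = 1197.7 m^2/s
Step 2 — Re = 1197.7 / 1.19e-6 = 1.01e+09

1.01e+09


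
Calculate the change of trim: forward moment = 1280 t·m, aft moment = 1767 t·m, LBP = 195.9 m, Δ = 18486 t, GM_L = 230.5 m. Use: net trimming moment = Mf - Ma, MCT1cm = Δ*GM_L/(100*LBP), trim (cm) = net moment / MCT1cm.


Formula: net trimming moment = Mf - Ma; MCT1cm = Δ*GM_L/(100*LBP); trim = net moment / MCT1cm
Step 1 — net trimming moment = 1280 - 1767 = -487 t·m
Step 2 — MCT1cm = 18486 * 230.5 / (100 * 195.9) = 217.5101 t·m/cm
Step 3 — trim = -487 / 217.5101 ≈ -2.2390 cm (5 s.f.)

-2.2390 cm


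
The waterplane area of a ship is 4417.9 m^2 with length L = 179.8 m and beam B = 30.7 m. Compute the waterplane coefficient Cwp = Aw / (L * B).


Formula: Cwp = Aw / (L * B)
Step 1 — L * B = 179.8 * 30.7 = 5519.86 m^2
Step 2 — Cwp = 4417.9 / 5519.86 ≈ 0.80036 (5 s.f.)

0.80036


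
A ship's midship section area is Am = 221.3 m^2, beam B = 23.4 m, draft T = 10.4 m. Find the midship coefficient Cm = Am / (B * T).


Formula: Cm = Am / (B * T)
Step 1 — B * T = 23.4 * 10.4 = 243.36 m^2
Step 2 — Cm = 221.3 / 243.36 ≈ 0.90935 (5 s.f.)

0.90935


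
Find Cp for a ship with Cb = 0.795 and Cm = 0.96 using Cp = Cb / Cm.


Formula: Cp = Cb / Cm
Substituting: Cp = 0.795 / 0.96
Result: Cp ≈ 0.82813 (5 s.f.)

0.82813


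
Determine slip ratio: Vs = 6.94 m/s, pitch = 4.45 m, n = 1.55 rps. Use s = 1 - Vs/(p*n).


Formula: s = 1 - Vs / (p * n)
Step 1 — p * n = 4.45 * 1.55 = 6.8975
Step 2 — Vs / (p*n) = 6.94 / 6.8975 = 1.006162 (6 d.p.)
Step 3 — s = 1 - 1.006162 = -0.006162

-0.006162


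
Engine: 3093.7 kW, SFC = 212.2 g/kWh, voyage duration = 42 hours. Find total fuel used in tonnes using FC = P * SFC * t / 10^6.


Formula: FC (tonnes) = P * SFC * t / 1,000,000
Step 1 — P * SFC * t = 3093.7 * 212.2 * 42 = 27572291.88 g
Step 2 — FC (tonnes) = 27572291.88 / 1,000,000 ≈ 27.572 tonnes (5 s.f.)

27.572 tonnes


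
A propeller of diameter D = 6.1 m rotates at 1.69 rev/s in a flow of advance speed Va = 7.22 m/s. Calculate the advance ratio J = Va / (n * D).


Formula: J = Va / (n * D)
Step 1 — n * D = 1.69 * 6.1 = 10.309
Step 2 — J = 7.22 / 10.309 ≈ 0.70036 (5 s.f.)

0.70036


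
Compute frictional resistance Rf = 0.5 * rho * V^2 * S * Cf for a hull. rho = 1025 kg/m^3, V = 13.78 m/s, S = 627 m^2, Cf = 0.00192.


Formula: Rf = 0.5 * rho * V^2 * S * Cf
Step 1 — V^2 = 13.78^2 = 189.8884
Step 2 — 0.5 * rho * V^2 = 0.5 * 1025 * 189.8884 = 97317.805
Step 3 — Rf = 97317.805 * 627 * 0.00192 ≈ 117160 N (5 s.f.)

117160 N


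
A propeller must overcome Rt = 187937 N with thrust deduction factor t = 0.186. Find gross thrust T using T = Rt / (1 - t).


Formula: T = Rt / (1 - t)
Step 1 — (1 - t) = 1 - 0.186 = 0.814
Step 2 — T = 187937 / 0.814 ≈ 230880 N (5 s.f.)

230880 N


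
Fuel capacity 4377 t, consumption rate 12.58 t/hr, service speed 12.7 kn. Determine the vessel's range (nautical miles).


Formula: endurance = fuel / rate; range = endurance * speed
Step 1 — endurance = 4377 / 12.58 = 347.9332 hours
Step 2 — range = 347.9332 * 12.7 ≈ 4418.8 nautical miles (5 s.f.)

4418.8 NM


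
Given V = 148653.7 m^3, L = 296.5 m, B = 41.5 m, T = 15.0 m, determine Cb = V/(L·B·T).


Formula: Cb = V / (L * B * T)
Step 1 — L * B * T = 296.5 * 41.5 * 15.0 = 184571.25 m^3
Step 2 — Cb = 148653.7 / 184571.25 ≈ 0.80540 (5 s.f.)

0.80540


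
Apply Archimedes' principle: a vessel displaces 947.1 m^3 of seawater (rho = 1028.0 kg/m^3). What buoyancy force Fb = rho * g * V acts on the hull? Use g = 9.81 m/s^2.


Formula: Fb = rho * g * V
Substituting: Fb = 1028.0 * 9.81 * 947.1
Intermediate: 1028.0 * 9.81 = 10084.68
Result: Fb = 10084.68 * 947.1 ≈ 9551200 N (5 s.f.)

9551200 N


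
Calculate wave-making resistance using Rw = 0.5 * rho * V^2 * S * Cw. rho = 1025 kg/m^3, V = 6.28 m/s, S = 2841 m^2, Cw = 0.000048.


Formula: Rw = 0.5 * rho * V^2 * S * Cw
Step 1 — V^2 = 6.28^2 = 39.4384
Step 2 — 0.5 * rho * V^2 = 0.5 * 1025 * 39.4384 = 20212.18
Step 3 — Rw = 20212.18 * 2841 * 0.000048 ≈ 2756.3 N (5 s.f.)

2756.3 N


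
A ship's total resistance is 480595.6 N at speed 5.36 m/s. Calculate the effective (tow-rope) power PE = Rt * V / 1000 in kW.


Formula: PE = Rt * V / 1000 (kW)
Step 1 — PE (W) = 480595.6 * 5.36 = 2575992.416 W
Step 2 — PE (kW) = 2575992.416 / 1000 ≈ 2576.0 kW (5 s.f.)

2576.0 kW


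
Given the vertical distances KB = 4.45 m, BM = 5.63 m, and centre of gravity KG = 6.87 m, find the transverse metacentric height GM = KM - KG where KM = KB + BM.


Formula: GM = KB + BM - KG
Step 1 — KM = KB + BM = 4.45 + 5.63 = 10.08 m
Step 2 — GM = KM - KG = 10.08 - 6.87 = 3.21 m

3.21 m


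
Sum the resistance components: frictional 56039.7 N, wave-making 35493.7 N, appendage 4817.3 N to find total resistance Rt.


Formula: Rt = Rf + Rw + Ra
Substituting: Rt = 56039.7 + 35493.7 + 4817.3
Result: Rt = 96350.7 N

96350.7 N


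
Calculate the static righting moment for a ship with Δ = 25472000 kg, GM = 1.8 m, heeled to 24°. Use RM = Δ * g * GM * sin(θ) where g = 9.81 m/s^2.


Formula: GZ = GM * sin(theta); RM = disp * g * GZ
Step 1 — GZ = 1.8 * sin(24°) = 1.8 * 0.406737 = 0.732127 m
Step 2 — RM = 25472000 * 9.81 * 0.732127 ≈ 182940000 N·m (5 s.f.)

182940000 N·m


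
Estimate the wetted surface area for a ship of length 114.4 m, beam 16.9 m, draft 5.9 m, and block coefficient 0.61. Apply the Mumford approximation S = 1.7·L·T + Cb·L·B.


Formula: S = 1.7*L*T + V/T with V = Cb*L*B*T, i.e. S = L * (1.7*T + Cb*B)
Step 1 — 1.7*T = 1.7 * 5.9 = 10.03 m
Step 2 — Cb*B = 0.61 * 16.9 = 10.309 m
Step 3 — 1.7*T + Cb*B = 10.03 + 10.309 = 20.339 m
Step 4 — S = 114.4 * 20.339 ≈ 2326.8 m^2 (5 s.f.)

2326.8 m^2


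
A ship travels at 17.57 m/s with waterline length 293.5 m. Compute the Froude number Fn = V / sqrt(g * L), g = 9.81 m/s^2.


Formula: Fn = V / sqrt(g * L)
Step 1 — g * L = 9.81 * 293.5 = 2879.235
Step 2 — sqrt(g * L) = sqrt(2879.235) = 53.658504
Step 3 — Fn = 17.57 / 53.658504 ≈ 0.32744 (5 s.f.)

0.32744


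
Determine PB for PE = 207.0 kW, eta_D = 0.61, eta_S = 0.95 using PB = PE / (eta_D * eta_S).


Formula: PB = PE / (eta_D * eta_S)
Step 1 — combined efficiency = eta_D * eta_S = 0.61 * 0.95 = 0.5795
Step 2 — PB = 207.0 / 0.5795 ≈ 357.20 kW (5 s.f.)

357.20 kW


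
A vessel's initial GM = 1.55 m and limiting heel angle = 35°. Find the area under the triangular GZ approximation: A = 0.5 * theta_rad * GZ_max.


Formula: GZ_max = GM * sin(theta); Area = 0.5 * theta_rad * GZ_max
Step 1 — GZ_max = 1.55 * sin(35°) = 1.55 * 0.573576 = 0.889043 m
Step 2 — theta_rad = 35 * pi/180 = 0.610865 rad
Step 3 — Area = 0.5 * 0.610865 * 0.889043 ≈ 0.27154 m·rad (5 s.f.)

0.27154 m·rad


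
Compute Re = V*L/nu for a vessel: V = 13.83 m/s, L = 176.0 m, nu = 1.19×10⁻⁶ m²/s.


Formula: Re = V * L / nu
Step 1 — V * L = 13.83 * 176.0 = 2434.08 m^2/s
Step 2 — Re = 2434.08 / 1.19e-6 = 2.05e+09

2.05e+09


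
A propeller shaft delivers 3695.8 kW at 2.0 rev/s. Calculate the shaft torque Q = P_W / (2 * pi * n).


Formula: Q = P_W / (2 * pi * n)
Step 1 — P_W = 3695.8 kW * 1000 = 3695800.0 W
Step 2 — 2 * pi * n = 2 * pi * 2.0 = 12.566371
Step 3 — Q = 3695800.0 / 12.566371 ≈ 294100 N·m (5 s.f.)

294100 N·m


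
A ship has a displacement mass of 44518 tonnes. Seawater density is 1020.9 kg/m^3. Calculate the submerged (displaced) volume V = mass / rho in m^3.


Formula: V = mass / rho
Step 1 — convert tonnes to kg: 44518 t * 1000 = 44518000 kg
Step 2 — V = 44518000 / 1020.9 ≈ 43607 m^3 (5 s.f.)

43607 m^3


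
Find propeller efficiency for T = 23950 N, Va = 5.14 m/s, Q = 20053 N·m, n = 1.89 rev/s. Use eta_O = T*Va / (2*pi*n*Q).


Formula: eta = T * Va / (2 * pi * n * Q)
Step 1 — numerator = T * Va = 23950 * 5.14 = 123103.0
Step 2 — 2 * pi * n = 2 * pi * 1.89 = 11.87522
Step 3 — denominator = 11.87522 * 20053 = 238133.79
Step 4 — eta = 123103.0 / 238133.79 ≈ 0.51695 (5 s.f.)

0.51695


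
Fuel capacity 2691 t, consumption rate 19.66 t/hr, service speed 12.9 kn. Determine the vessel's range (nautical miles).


Formula: endurance = fuel / rate; range = endurance * speed
Step 1 — endurance = 2691 / 19.66 = 136.8769 hours
Step 2 — range = 136.8769 * 12.9 ≈ 1765.7 nautical miles (5 s.f.)

1765.7 NM


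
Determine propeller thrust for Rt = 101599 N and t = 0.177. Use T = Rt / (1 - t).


Formula: T = Rt / (1 - t)
Step 1 — (1 - t) = 1 - 0.177 = 0.823
Step 2 — T = 101599 / 0.823 ≈ 123450 N (5 s.f.)

123450 N


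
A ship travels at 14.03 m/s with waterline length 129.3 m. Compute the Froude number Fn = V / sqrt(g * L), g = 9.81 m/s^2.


Formula: Fn = V / sqrt(g * L)
Step 1 — g * L = 9.81 * 129.3 = 1268.433
Step 2 — sqrt(g * L) = sqrt(1268.433) = 35.615067
Step 3 — Fn = 14.03 / 35.615067 ≈ 0.39393 (5 s.f.)

0.39393


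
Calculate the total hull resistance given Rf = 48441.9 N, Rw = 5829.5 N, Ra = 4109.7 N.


Formula: Rt = Rf + Rw + Ra
Substituting: Rt = 48441.9 + 5829.5 + 4109.7
Result: Rt = 58381.1 N

58381.1 N


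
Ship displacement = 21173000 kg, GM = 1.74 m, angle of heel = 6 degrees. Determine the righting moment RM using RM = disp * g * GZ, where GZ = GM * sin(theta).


Formula: GZ = GM * sin(theta); RM = disp * g * GZ
Step 1 — GZ = 1.74 * sin(6°) = 1.74 * 0.104528 = 0.181879 m
Step 2 — RM = 21173000 * 9.81 * 0.181879 ≈ 37778000 N·m (5 s.f.)

37778000 N·m


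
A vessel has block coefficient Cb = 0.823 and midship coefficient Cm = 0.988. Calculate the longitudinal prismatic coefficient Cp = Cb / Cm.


Formula: Cp = Cb / Cm
Substituting: Cp = 0.823 / 0.988
Result: Cp ≈ 0.83300 (5 s.f.)

0.83300


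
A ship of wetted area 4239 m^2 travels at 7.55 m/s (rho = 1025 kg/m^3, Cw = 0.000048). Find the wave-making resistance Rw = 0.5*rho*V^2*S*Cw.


Formula: Rw = 0.5 * rho * V^2 * S * Cw
Step 1 — V^2 = 7.55^2 = 57.0025
Step 2 — 0.5 * rho * V^2 = 0.5 * 1025 * 57.0025 = 29213.78125
Step 3 — Rw = 29213.78125 * 4239 * 0.000048 ≈ 5944.2 N (5 s.f.)

5944.2 N


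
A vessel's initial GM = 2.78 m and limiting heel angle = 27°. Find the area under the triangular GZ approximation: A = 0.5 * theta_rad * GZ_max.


Formula: GZ_max = GM * sin(theta); Area = 0.5 * theta_rad * GZ_max
Step 1 — GZ_max = 2.78 * sin(27°) = 2.78 * 0.45399 = 1.262092 m
Step 2 — theta_rad = 27 * pi/180 = 0.471239 rad
Step 3 — Area = 0.5 * 0.471239 * 1.262092 ≈ 0.29737 m·rad (5 s.f.)

0.29737 m·rad


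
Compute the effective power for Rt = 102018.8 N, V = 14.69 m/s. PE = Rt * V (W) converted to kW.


Formula: PE = Rt * V / 1000 (kW)
Step 1 — PE (W) = 102018.8 * 14.69 = 1498656.172 W
Step 2 — PE (kW) = 1498656.172 / 1000 ≈ 1498.7 kW (5 s.f.)

1498.7 kW


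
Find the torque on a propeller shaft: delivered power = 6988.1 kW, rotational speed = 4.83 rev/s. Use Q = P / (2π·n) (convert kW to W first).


Formula: Q = P_W / (2 * pi * n)
Step 1 — P_W = 6988.1 kW * 1000 = 6988100.0 W
Step 2 — 2 * pi * n = 2 * pi * 4.83 = 30.347785
Step 3 — Q = 6988100.0 / 30.347785 ≈ 230270 N·m (5 s.f.)

230270 N·m


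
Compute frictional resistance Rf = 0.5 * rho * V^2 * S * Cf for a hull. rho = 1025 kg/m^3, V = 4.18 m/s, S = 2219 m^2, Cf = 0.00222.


Formula: Rf = 0.5 * rho * V^2 * S * Cf
Step 1 — V^2 = 4.18^2 = 17.4724
Step 2 — 0.5 * rho * V^2 = 0.5 * 1025 * 17.4724 = 8954.605
Step 3 — Rf = 8954.605 * 2219 * 0.00222 ≈ 44112 N (5 s.f.)

44112 N


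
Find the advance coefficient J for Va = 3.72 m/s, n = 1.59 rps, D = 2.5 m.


Formula: J = Va / (n * D)
Step 1 — n * D = 1.59 * 2.5 = 3.975
Step 2 — J = 3.72 / 3.975 ≈ 0.93585 (5 s.f.)

0.93585


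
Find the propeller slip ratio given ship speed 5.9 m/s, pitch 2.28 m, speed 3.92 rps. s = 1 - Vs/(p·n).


Formula: s = 1 - Vs / (p * n)
Step 1 — p * n = 2.28 * 3.92 = 8.9376
Step 2 — Vs / (p*n) = 5.9 / 8.9376 = 0.660132 (6 d.p.)
Step 3 — s = 1 - 0.660132 = 0.339868

0.339868


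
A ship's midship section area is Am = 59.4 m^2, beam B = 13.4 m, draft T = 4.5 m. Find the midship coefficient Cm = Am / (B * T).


Formula: Cm = Am / (B * T)
Step 1 — B * T = 13.4 * 4.5 = 60.3 m^2
Step 2 — Cm = 59.4 / 60.3 ≈ 0.98507 (5 s.f.)

0.98507


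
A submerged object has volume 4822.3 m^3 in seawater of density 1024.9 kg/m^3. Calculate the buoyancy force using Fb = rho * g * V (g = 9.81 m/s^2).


Formula: Fb = rho * g * V
Substituting: Fb = 1024.9 * 9.81 * 4822.3
Intermediate: 1024.9 * 9.81 = 10054.269
Result: Fb = 10054.269 * 4822.3 ≈ 48485000 N (5 s.f.)

48485000 N


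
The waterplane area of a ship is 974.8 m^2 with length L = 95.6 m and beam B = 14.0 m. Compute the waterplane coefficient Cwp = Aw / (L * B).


Formula: Cwp = Aw / (L * B)
Step 1 — L * B = 95.6 * 14.0 = 1338.4 m^2
Step 2 — Cwp = 974.8 / 1338.4 ≈ 0.72833 (5 s.f.)

0.72833


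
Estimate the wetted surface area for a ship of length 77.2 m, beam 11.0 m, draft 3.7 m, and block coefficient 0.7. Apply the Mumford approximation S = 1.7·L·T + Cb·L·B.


Formula: S = 1.7*L*T + V/T with V = Cb*L*B*T, i.e. S = L * (1.7*T + Cb*B)
Step 1 — 1.7*T = 1.7 * 3.7 = 6.29 m
Step 2 — Cb*B = 0.7 * 11.0 = 7.7 m
Step 3 — 1.7*T + Cb*B = 6.29 + 7.7 = 13.99 m
Step 4 — S = 77.2 * 13.99 ≈ 1080.0 m^2 (5 s.f.)

1080.0 m^2


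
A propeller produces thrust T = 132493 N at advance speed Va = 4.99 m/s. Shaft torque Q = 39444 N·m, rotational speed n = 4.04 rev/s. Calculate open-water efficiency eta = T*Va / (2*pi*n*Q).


Formula: eta = T * Va / (2 * pi * n * Q)
Step 1 — numerator = T * Va = 132493 * 4.99 = 661140.07
Step 2 — 2 * pi * n = 2 * pi * 4.04 = 25.384069
Step 3 — denominator = 25.384069 * 39444 = 1001249.22
Step 4 — eta = 661140.07 / 1001249.22 ≈ 0.66032 (5 s.f.)

0.66032


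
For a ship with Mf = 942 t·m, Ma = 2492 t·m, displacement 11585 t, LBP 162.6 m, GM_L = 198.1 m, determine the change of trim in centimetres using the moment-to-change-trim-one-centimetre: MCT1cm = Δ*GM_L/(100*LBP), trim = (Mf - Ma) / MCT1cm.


Formula: net trimming moment = Mf - Ma; MCT1cm = Δ*GM_L/(100*LBP); trim = net moment / MCT1cm
Step 1 — net trimming moment = 942 - 2492 = -1550 t·m
Step 2 — MCT1cm = 11585 * 198.1 / (100 * 162.6) = 141.1432 t·m/cm
Step 3 — trim = -1550 / 141.1432 ≈ -10.982 cm (5 s.f.)

-10.982 cm


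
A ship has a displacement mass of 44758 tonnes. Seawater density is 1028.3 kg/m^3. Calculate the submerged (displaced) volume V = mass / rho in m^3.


Formula: V = mass / rho
Step 1 — convert tonnes to kg: 44758 t * 1000 = 44758000 kg
Step 2 — V = 44758000 / 1028.3 ≈ 43526 m^3 (5 s.f.)

43526 m^3


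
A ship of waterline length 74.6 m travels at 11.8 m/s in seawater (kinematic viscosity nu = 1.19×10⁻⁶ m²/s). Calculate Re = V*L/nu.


Formula: Re = V * L / nu
Step 1 — V * L = 11.8 * 74.6 = 880.28 m^2/s
Step 2 — Re = 880.28 / 1.19e-6 = 7.40e+08

7.40e+08


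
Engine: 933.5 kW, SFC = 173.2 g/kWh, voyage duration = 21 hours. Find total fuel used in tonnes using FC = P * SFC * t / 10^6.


Formula: FC (tonnes) = P * SFC * t / 1,000,000
Step 1 — P * SFC * t = 933.5 * 173.2 * 21 = 3395326.2 g
Step 2 — FC (tonnes) = 3395326.2 / 1,000,000 ≈ 3.3953 tonnes (5 s.f.)

3.3953 tonnes


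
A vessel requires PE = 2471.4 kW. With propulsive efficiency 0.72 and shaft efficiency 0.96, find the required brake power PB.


Formula: PB = PE / (eta_D * eta_S)
Step 1 — combined efficiency = eta_D * eta_S = 0.72 * 0.96 = 0.6912
Step 2 — PB = 2471.4 / 0.6912 ≈ 3575.5 kW (5 s.f.)

3575.5 kW


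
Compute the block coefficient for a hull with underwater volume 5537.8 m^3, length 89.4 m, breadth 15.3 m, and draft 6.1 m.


Formula: Cb = V / (L * B * T)
Step 1 — L * B * T = 89.4 * 15.3 * 6.1 = 8343.702 m^3
Step 2 — Cb = 5537.8 / 8343.702 ≈ 0.66371 (5 s.f.)

0.66371


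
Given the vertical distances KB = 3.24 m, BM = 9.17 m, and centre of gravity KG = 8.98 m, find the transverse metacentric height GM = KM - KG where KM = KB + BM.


Formula: GM = KB + BM - KG
Step 1 — KM = KB + BM = 3.24 + 9.17 = 12.41 m
Step 2 — GM = KM - KG = 12.41 - 8.98 = 3.43 m

3.43 m


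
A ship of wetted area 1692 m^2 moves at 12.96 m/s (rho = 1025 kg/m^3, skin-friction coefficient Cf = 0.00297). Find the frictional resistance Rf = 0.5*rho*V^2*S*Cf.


Formula: Rf = 0.5 * rho * V^2 * S * Cf
Step 1 — V^2 = 12.96^2 = 167.9616
Step 2 — 0.5 * rho * V^2 = 0.5 * 1025 * 167.9616 = 86080.32
Step 3 — Rf = 86080.32 * 1692 * 0.00297 ≈ 432570 N (5 s.f.)

432570 N


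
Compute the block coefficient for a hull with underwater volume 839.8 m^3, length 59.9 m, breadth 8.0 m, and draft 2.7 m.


Formula: Cb = V / (L * B * T)
Step 1 — L * B * T = 59.9 * 8.0 * 2.7 = 1293.84 m^3
Step 2 — Cb = 839.8 / 1293.84 ≈ 0.64908 (5 s.f.)

0.64908


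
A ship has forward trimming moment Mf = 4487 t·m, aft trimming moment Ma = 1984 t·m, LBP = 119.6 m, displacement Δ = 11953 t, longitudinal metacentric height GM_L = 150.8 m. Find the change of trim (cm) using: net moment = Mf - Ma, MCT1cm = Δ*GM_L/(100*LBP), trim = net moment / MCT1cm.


Formula: net trimming moment = Mf - Ma; MCT1cm = Δ*GM_L/(100*LBP); trim = net moment / MCT1cm
Step 1 — net trimming moment = 4487 - 1984 = 2503 t·m
Step 2 — MCT1cm = 11953 * 150.8 / (100 * 119.6) = 150.7117 t·m/cm
Step 3 — trim = 2503 / 150.7117 ≈ 16.608 cm (5 s.f.)

16.608 cm
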